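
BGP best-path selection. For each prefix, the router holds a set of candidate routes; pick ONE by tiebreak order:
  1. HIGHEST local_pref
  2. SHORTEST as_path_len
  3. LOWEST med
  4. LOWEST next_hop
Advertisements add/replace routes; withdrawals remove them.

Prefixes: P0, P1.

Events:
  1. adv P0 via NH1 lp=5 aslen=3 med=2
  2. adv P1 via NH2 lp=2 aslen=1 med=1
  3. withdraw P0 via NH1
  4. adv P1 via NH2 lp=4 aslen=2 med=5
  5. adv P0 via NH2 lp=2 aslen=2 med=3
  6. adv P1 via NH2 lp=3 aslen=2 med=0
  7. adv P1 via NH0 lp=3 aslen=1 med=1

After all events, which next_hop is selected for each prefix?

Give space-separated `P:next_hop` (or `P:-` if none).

Op 1: best P0=NH1 P1=-
Op 2: best P0=NH1 P1=NH2
Op 3: best P0=- P1=NH2
Op 4: best P0=- P1=NH2
Op 5: best P0=NH2 P1=NH2
Op 6: best P0=NH2 P1=NH2
Op 7: best P0=NH2 P1=NH0

Answer: P0:NH2 P1:NH0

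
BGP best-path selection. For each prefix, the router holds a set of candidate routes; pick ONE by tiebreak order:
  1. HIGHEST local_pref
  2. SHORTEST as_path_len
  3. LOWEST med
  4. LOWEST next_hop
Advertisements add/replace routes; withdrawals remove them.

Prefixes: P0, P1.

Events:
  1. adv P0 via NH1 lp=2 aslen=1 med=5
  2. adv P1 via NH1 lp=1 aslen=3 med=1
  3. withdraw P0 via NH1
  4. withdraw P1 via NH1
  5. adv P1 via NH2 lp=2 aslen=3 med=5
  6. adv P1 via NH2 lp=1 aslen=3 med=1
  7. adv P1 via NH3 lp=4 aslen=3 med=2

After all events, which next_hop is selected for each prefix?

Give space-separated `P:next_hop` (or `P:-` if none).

Answer: P0:- P1:NH3

Derivation:
Op 1: best P0=NH1 P1=-
Op 2: best P0=NH1 P1=NH1
Op 3: best P0=- P1=NH1
Op 4: best P0=- P1=-
Op 5: best P0=- P1=NH2
Op 6: best P0=- P1=NH2
Op 7: best P0=- P1=NH3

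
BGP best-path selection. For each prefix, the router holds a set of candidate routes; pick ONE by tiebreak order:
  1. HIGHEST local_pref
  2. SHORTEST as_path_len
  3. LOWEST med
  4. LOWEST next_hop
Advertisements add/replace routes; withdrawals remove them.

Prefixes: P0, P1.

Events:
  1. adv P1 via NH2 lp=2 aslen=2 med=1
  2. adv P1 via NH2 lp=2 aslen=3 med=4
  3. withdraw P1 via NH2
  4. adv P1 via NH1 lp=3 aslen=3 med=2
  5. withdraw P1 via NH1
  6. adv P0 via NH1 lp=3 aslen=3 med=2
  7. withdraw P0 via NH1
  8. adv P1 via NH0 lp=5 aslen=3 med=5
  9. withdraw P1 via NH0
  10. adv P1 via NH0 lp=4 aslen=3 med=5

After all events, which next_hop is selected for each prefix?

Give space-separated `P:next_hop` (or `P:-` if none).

Answer: P0:- P1:NH0

Derivation:
Op 1: best P0=- P1=NH2
Op 2: best P0=- P1=NH2
Op 3: best P0=- P1=-
Op 4: best P0=- P1=NH1
Op 5: best P0=- P1=-
Op 6: best P0=NH1 P1=-
Op 7: best P0=- P1=-
Op 8: best P0=- P1=NH0
Op 9: best P0=- P1=-
Op 10: best P0=- P1=NH0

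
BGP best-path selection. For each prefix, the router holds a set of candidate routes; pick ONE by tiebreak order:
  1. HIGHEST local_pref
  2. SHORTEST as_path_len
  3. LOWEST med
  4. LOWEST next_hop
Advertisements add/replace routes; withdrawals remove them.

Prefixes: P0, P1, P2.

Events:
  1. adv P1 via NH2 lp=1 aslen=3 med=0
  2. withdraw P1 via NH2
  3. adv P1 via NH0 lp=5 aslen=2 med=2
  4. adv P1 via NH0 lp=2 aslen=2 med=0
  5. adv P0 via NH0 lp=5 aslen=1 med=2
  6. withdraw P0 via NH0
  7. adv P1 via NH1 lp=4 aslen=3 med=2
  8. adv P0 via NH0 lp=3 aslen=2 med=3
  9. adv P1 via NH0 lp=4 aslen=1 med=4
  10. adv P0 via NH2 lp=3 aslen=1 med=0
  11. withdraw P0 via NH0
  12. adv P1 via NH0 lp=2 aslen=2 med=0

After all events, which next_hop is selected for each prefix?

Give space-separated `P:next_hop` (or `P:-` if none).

Answer: P0:NH2 P1:NH1 P2:-

Derivation:
Op 1: best P0=- P1=NH2 P2=-
Op 2: best P0=- P1=- P2=-
Op 3: best P0=- P1=NH0 P2=-
Op 4: best P0=- P1=NH0 P2=-
Op 5: best P0=NH0 P1=NH0 P2=-
Op 6: best P0=- P1=NH0 P2=-
Op 7: best P0=- P1=NH1 P2=-
Op 8: best P0=NH0 P1=NH1 P2=-
Op 9: best P0=NH0 P1=NH0 P2=-
Op 10: best P0=NH2 P1=NH0 P2=-
Op 11: best P0=NH2 P1=NH0 P2=-
Op 12: best P0=NH2 P1=NH1 P2=-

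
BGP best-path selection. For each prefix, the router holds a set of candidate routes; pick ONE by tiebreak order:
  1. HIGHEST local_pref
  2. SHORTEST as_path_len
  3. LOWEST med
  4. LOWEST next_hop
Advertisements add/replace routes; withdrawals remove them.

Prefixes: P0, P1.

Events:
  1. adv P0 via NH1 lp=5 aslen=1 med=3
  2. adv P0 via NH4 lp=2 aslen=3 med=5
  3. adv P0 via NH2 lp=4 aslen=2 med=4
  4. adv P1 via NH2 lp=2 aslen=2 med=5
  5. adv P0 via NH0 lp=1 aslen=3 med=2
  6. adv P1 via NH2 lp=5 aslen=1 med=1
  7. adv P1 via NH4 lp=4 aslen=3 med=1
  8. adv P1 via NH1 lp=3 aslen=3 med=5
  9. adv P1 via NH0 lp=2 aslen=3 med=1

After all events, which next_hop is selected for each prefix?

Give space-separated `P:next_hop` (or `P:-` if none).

Op 1: best P0=NH1 P1=-
Op 2: best P0=NH1 P1=-
Op 3: best P0=NH1 P1=-
Op 4: best P0=NH1 P1=NH2
Op 5: best P0=NH1 P1=NH2
Op 6: best P0=NH1 P1=NH2
Op 7: best P0=NH1 P1=NH2
Op 8: best P0=NH1 P1=NH2
Op 9: best P0=NH1 P1=NH2

Answer: P0:NH1 P1:NH2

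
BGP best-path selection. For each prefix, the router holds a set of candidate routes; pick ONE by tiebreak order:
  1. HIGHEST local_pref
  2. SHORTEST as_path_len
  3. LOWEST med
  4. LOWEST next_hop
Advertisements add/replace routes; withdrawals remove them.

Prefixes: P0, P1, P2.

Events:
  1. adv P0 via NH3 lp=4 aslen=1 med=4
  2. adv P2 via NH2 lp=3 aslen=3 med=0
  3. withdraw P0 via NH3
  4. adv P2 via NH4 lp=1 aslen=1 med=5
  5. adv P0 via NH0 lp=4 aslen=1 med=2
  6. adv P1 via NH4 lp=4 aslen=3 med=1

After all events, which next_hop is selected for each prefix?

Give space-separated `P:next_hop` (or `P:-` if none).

Op 1: best P0=NH3 P1=- P2=-
Op 2: best P0=NH3 P1=- P2=NH2
Op 3: best P0=- P1=- P2=NH2
Op 4: best P0=- P1=- P2=NH2
Op 5: best P0=NH0 P1=- P2=NH2
Op 6: best P0=NH0 P1=NH4 P2=NH2

Answer: P0:NH0 P1:NH4 P2:NH2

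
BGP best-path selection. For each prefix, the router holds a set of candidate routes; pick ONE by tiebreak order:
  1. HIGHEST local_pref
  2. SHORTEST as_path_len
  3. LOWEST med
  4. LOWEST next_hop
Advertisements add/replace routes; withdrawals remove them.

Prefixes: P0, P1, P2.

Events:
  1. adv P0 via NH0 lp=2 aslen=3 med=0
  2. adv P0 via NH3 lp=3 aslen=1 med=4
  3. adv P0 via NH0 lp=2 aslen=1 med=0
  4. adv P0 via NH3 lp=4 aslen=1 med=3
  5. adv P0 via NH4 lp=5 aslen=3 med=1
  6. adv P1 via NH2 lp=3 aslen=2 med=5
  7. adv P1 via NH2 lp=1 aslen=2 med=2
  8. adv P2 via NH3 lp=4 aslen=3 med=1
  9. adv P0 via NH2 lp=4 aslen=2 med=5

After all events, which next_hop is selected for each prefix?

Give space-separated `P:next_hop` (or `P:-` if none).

Op 1: best P0=NH0 P1=- P2=-
Op 2: best P0=NH3 P1=- P2=-
Op 3: best P0=NH3 P1=- P2=-
Op 4: best P0=NH3 P1=- P2=-
Op 5: best P0=NH4 P1=- P2=-
Op 6: best P0=NH4 P1=NH2 P2=-
Op 7: best P0=NH4 P1=NH2 P2=-
Op 8: best P0=NH4 P1=NH2 P2=NH3
Op 9: best P0=NH4 P1=NH2 P2=NH3

Answer: P0:NH4 P1:NH2 P2:NH3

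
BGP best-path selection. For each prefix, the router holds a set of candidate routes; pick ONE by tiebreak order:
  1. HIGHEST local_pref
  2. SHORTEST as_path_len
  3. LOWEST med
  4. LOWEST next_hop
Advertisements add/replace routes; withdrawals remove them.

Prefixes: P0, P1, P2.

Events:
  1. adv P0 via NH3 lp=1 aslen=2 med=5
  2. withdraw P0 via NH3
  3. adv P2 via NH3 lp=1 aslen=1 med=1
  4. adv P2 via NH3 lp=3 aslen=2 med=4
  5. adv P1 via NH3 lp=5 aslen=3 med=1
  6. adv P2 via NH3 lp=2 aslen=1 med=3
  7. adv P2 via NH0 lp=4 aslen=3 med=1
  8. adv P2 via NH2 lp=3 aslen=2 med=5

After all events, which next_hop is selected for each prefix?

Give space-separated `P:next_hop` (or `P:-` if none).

Answer: P0:- P1:NH3 P2:NH0

Derivation:
Op 1: best P0=NH3 P1=- P2=-
Op 2: best P0=- P1=- P2=-
Op 3: best P0=- P1=- P2=NH3
Op 4: best P0=- P1=- P2=NH3
Op 5: best P0=- P1=NH3 P2=NH3
Op 6: best P0=- P1=NH3 P2=NH3
Op 7: best P0=- P1=NH3 P2=NH0
Op 8: best P0=- P1=NH3 P2=NH0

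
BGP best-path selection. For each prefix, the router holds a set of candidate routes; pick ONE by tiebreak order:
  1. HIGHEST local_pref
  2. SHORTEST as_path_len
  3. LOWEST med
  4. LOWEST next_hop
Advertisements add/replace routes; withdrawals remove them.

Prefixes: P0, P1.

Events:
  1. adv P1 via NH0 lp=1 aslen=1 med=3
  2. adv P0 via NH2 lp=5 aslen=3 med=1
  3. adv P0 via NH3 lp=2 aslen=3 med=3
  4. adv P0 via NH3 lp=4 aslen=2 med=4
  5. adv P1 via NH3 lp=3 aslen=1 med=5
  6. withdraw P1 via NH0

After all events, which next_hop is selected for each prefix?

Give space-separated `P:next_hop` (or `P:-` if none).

Op 1: best P0=- P1=NH0
Op 2: best P0=NH2 P1=NH0
Op 3: best P0=NH2 P1=NH0
Op 4: best P0=NH2 P1=NH0
Op 5: best P0=NH2 P1=NH3
Op 6: best P0=NH2 P1=NH3

Answer: P0:NH2 P1:NH3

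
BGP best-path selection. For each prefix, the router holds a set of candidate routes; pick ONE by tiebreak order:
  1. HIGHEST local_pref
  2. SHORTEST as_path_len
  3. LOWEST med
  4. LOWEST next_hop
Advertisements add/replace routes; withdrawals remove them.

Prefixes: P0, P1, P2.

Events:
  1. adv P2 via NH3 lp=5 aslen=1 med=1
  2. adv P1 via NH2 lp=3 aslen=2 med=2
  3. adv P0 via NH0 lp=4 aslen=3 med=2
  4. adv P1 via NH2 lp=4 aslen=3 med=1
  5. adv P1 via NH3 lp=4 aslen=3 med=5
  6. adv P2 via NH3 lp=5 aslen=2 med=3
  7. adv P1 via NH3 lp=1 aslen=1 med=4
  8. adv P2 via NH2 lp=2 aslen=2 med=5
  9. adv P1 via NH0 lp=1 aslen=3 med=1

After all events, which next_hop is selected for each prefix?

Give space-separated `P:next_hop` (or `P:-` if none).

Answer: P0:NH0 P1:NH2 P2:NH3

Derivation:
Op 1: best P0=- P1=- P2=NH3
Op 2: best P0=- P1=NH2 P2=NH3
Op 3: best P0=NH0 P1=NH2 P2=NH3
Op 4: best P0=NH0 P1=NH2 P2=NH3
Op 5: best P0=NH0 P1=NH2 P2=NH3
Op 6: best P0=NH0 P1=NH2 P2=NH3
Op 7: best P0=NH0 P1=NH2 P2=NH3
Op 8: best P0=NH0 P1=NH2 P2=NH3
Op 9: best P0=NH0 P1=NH2 P2=NH3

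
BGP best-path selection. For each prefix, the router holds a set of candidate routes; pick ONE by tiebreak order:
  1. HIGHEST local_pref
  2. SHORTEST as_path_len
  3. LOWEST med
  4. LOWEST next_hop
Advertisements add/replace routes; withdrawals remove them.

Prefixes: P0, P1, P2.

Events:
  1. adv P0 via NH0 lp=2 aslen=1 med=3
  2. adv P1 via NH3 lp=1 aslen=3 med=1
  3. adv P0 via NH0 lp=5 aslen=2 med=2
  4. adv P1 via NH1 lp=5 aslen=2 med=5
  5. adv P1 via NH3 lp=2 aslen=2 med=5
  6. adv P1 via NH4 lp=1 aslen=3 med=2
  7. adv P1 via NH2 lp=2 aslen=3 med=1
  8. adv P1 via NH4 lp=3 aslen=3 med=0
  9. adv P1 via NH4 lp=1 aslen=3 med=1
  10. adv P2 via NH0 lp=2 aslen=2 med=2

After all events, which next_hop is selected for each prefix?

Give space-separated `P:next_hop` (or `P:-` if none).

Answer: P0:NH0 P1:NH1 P2:NH0

Derivation:
Op 1: best P0=NH0 P1=- P2=-
Op 2: best P0=NH0 P1=NH3 P2=-
Op 3: best P0=NH0 P1=NH3 P2=-
Op 4: best P0=NH0 P1=NH1 P2=-
Op 5: best P0=NH0 P1=NH1 P2=-
Op 6: best P0=NH0 P1=NH1 P2=-
Op 7: best P0=NH0 P1=NH1 P2=-
Op 8: best P0=NH0 P1=NH1 P2=-
Op 9: best P0=NH0 P1=NH1 P2=-
Op 10: best P0=NH0 P1=NH1 P2=NH0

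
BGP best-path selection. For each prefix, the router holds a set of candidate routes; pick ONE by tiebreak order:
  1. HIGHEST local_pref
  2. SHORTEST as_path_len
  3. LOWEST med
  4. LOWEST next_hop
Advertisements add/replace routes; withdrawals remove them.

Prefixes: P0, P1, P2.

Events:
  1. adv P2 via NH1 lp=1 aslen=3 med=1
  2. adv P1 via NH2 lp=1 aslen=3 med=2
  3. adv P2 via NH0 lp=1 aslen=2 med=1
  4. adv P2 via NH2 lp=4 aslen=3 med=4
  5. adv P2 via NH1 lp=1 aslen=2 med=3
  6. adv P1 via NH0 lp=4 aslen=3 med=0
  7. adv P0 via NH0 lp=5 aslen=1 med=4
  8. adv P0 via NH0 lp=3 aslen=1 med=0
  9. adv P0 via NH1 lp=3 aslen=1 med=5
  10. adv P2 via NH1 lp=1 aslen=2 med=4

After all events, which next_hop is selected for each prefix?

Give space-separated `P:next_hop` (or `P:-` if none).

Op 1: best P0=- P1=- P2=NH1
Op 2: best P0=- P1=NH2 P2=NH1
Op 3: best P0=- P1=NH2 P2=NH0
Op 4: best P0=- P1=NH2 P2=NH2
Op 5: best P0=- P1=NH2 P2=NH2
Op 6: best P0=- P1=NH0 P2=NH2
Op 7: best P0=NH0 P1=NH0 P2=NH2
Op 8: best P0=NH0 P1=NH0 P2=NH2
Op 9: best P0=NH0 P1=NH0 P2=NH2
Op 10: best P0=NH0 P1=NH0 P2=NH2

Answer: P0:NH0 P1:NH0 P2:NH2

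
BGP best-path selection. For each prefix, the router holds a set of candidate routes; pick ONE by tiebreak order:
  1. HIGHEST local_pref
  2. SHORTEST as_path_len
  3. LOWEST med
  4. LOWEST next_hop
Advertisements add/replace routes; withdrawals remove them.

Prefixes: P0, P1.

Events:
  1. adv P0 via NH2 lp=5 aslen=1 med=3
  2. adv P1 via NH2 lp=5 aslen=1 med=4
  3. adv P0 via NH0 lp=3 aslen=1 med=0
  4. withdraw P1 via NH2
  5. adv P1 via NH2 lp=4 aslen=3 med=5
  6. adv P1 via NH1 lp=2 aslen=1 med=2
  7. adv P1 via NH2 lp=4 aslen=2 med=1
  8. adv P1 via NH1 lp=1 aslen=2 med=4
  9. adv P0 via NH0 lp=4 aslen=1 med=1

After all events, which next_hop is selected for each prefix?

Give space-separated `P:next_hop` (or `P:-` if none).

Op 1: best P0=NH2 P1=-
Op 2: best P0=NH2 P1=NH2
Op 3: best P0=NH2 P1=NH2
Op 4: best P0=NH2 P1=-
Op 5: best P0=NH2 P1=NH2
Op 6: best P0=NH2 P1=NH2
Op 7: best P0=NH2 P1=NH2
Op 8: best P0=NH2 P1=NH2
Op 9: best P0=NH2 P1=NH2

Answer: P0:NH2 P1:NH2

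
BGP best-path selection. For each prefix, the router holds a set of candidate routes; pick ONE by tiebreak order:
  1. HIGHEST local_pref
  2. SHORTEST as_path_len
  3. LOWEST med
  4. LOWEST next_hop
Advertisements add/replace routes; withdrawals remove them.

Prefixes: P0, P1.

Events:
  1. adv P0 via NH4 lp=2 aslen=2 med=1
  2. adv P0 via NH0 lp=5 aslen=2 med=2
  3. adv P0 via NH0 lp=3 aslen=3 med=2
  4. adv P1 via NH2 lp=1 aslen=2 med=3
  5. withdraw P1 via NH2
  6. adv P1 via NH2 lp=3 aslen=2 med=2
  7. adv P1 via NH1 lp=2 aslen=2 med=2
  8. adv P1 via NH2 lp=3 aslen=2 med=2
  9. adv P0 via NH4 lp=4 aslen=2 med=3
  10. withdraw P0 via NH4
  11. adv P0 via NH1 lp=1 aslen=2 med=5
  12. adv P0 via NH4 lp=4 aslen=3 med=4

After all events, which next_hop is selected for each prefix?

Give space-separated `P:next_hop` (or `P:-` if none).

Answer: P0:NH4 P1:NH2

Derivation:
Op 1: best P0=NH4 P1=-
Op 2: best P0=NH0 P1=-
Op 3: best P0=NH0 P1=-
Op 4: best P0=NH0 P1=NH2
Op 5: best P0=NH0 P1=-
Op 6: best P0=NH0 P1=NH2
Op 7: best P0=NH0 P1=NH2
Op 8: best P0=NH0 P1=NH2
Op 9: best P0=NH4 P1=NH2
Op 10: best P0=NH0 P1=NH2
Op 11: best P0=NH0 P1=NH2
Op 12: best P0=NH4 P1=NH2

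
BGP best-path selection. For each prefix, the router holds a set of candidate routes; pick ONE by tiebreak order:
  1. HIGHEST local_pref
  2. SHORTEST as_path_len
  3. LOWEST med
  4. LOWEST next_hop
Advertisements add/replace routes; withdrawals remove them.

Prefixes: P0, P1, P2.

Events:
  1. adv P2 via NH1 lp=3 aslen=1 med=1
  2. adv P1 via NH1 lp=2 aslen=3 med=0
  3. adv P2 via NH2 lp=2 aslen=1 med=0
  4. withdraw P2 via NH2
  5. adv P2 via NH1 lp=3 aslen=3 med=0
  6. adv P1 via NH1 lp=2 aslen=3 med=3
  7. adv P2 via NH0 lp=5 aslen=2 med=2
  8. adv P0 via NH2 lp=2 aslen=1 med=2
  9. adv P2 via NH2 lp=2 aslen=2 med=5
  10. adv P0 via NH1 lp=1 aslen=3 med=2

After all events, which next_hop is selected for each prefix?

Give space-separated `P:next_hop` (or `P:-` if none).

Op 1: best P0=- P1=- P2=NH1
Op 2: best P0=- P1=NH1 P2=NH1
Op 3: best P0=- P1=NH1 P2=NH1
Op 4: best P0=- P1=NH1 P2=NH1
Op 5: best P0=- P1=NH1 P2=NH1
Op 6: best P0=- P1=NH1 P2=NH1
Op 7: best P0=- P1=NH1 P2=NH0
Op 8: best P0=NH2 P1=NH1 P2=NH0
Op 9: best P0=NH2 P1=NH1 P2=NH0
Op 10: best P0=NH2 P1=NH1 P2=NH0

Answer: P0:NH2 P1:NH1 P2:NH0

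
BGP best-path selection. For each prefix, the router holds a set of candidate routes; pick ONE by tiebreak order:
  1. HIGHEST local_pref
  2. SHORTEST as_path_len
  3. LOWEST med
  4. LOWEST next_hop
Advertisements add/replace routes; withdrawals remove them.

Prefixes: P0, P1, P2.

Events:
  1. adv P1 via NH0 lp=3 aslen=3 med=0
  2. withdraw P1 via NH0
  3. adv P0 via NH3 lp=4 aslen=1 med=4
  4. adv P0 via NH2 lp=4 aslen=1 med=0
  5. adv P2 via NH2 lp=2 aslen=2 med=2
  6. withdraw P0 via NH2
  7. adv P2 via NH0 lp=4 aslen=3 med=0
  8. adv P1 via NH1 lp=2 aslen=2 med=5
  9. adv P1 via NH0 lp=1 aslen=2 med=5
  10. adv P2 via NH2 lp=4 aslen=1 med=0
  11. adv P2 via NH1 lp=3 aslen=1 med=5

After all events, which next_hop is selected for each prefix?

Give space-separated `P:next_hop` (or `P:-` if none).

Op 1: best P0=- P1=NH0 P2=-
Op 2: best P0=- P1=- P2=-
Op 3: best P0=NH3 P1=- P2=-
Op 4: best P0=NH2 P1=- P2=-
Op 5: best P0=NH2 P1=- P2=NH2
Op 6: best P0=NH3 P1=- P2=NH2
Op 7: best P0=NH3 P1=- P2=NH0
Op 8: best P0=NH3 P1=NH1 P2=NH0
Op 9: best P0=NH3 P1=NH1 P2=NH0
Op 10: best P0=NH3 P1=NH1 P2=NH2
Op 11: best P0=NH3 P1=NH1 P2=NH2

Answer: P0:NH3 P1:NH1 P2:NH2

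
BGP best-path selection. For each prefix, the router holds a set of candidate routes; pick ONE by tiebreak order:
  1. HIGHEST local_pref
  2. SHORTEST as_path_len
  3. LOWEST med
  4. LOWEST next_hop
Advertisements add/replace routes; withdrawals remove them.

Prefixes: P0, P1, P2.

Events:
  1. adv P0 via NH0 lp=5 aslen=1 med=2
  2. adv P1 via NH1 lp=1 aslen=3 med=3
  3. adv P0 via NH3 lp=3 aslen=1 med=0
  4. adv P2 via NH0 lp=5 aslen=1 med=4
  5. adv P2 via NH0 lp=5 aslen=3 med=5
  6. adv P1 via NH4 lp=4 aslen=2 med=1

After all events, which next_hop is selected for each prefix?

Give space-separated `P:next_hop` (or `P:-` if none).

Op 1: best P0=NH0 P1=- P2=-
Op 2: best P0=NH0 P1=NH1 P2=-
Op 3: best P0=NH0 P1=NH1 P2=-
Op 4: best P0=NH0 P1=NH1 P2=NH0
Op 5: best P0=NH0 P1=NH1 P2=NH0
Op 6: best P0=NH0 P1=NH4 P2=NH0

Answer: P0:NH0 P1:NH4 P2:NH0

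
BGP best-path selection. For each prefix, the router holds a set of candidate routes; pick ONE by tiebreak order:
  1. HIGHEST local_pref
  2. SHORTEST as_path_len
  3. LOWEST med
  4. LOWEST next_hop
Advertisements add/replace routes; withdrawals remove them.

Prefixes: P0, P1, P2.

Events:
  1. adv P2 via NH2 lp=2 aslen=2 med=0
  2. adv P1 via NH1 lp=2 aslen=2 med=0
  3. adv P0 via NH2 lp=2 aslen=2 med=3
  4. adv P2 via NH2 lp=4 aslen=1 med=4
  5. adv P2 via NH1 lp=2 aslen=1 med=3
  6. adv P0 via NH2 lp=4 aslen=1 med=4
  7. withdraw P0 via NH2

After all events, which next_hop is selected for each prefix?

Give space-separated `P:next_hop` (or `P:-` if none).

Op 1: best P0=- P1=- P2=NH2
Op 2: best P0=- P1=NH1 P2=NH2
Op 3: best P0=NH2 P1=NH1 P2=NH2
Op 4: best P0=NH2 P1=NH1 P2=NH2
Op 5: best P0=NH2 P1=NH1 P2=NH2
Op 6: best P0=NH2 P1=NH1 P2=NH2
Op 7: best P0=- P1=NH1 P2=NH2

Answer: P0:- P1:NH1 P2:NH2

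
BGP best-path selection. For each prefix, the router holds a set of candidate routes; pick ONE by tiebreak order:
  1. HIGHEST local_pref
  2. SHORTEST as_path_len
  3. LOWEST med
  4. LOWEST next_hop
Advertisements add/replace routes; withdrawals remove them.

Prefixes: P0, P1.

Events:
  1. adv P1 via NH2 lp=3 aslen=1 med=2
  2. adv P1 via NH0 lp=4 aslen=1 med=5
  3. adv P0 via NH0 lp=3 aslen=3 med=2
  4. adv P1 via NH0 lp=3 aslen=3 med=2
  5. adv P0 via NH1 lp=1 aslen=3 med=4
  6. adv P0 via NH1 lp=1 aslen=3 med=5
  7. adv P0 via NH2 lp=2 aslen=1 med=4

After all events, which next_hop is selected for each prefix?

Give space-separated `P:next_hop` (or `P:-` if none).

Answer: P0:NH0 P1:NH2

Derivation:
Op 1: best P0=- P1=NH2
Op 2: best P0=- P1=NH0
Op 3: best P0=NH0 P1=NH0
Op 4: best P0=NH0 P1=NH2
Op 5: best P0=NH0 P1=NH2
Op 6: best P0=NH0 P1=NH2
Op 7: best P0=NH0 P1=NH2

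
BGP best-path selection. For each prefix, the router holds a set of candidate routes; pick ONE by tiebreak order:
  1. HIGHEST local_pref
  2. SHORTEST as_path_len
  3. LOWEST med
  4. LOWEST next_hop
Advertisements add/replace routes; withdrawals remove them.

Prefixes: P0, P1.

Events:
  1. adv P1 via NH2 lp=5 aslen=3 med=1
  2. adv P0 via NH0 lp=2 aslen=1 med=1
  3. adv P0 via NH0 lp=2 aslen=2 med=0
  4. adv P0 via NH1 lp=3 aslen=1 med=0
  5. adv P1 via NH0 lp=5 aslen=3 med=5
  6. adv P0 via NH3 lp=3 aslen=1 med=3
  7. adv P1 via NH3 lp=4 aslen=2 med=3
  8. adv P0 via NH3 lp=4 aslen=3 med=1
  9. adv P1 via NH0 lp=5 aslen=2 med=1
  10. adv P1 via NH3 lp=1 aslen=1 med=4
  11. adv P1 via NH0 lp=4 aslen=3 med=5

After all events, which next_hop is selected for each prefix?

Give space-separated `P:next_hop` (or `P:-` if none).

Op 1: best P0=- P1=NH2
Op 2: best P0=NH0 P1=NH2
Op 3: best P0=NH0 P1=NH2
Op 4: best P0=NH1 P1=NH2
Op 5: best P0=NH1 P1=NH2
Op 6: best P0=NH1 P1=NH2
Op 7: best P0=NH1 P1=NH2
Op 8: best P0=NH3 P1=NH2
Op 9: best P0=NH3 P1=NH0
Op 10: best P0=NH3 P1=NH0
Op 11: best P0=NH3 P1=NH2

Answer: P0:NH3 P1:NH2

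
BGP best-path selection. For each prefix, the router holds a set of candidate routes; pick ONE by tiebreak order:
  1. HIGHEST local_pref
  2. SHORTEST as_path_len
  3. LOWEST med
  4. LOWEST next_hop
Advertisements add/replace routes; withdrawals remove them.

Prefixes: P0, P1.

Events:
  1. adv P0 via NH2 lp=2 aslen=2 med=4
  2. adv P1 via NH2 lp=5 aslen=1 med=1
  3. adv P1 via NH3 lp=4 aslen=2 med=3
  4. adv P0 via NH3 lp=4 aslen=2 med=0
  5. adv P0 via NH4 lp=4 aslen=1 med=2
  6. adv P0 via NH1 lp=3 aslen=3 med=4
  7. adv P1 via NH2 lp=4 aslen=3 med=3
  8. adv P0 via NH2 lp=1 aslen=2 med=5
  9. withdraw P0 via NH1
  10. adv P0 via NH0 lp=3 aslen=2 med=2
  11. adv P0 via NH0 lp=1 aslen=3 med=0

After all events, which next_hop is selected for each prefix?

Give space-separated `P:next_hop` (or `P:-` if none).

Op 1: best P0=NH2 P1=-
Op 2: best P0=NH2 P1=NH2
Op 3: best P0=NH2 P1=NH2
Op 4: best P0=NH3 P1=NH2
Op 5: best P0=NH4 P1=NH2
Op 6: best P0=NH4 P1=NH2
Op 7: best P0=NH4 P1=NH3
Op 8: best P0=NH4 P1=NH3
Op 9: best P0=NH4 P1=NH3
Op 10: best P0=NH4 P1=NH3
Op 11: best P0=NH4 P1=NH3

Answer: P0:NH4 P1:NH3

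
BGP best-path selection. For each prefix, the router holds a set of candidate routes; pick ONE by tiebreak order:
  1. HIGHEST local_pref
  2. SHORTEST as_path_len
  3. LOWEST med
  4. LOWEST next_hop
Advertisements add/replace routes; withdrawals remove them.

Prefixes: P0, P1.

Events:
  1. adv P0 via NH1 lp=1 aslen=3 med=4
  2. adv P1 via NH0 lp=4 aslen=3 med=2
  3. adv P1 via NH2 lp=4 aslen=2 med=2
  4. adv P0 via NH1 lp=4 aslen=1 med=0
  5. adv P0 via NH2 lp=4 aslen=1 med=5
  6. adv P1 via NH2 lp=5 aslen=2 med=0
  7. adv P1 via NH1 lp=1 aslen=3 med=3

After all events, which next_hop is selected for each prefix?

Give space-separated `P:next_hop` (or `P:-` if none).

Op 1: best P0=NH1 P1=-
Op 2: best P0=NH1 P1=NH0
Op 3: best P0=NH1 P1=NH2
Op 4: best P0=NH1 P1=NH2
Op 5: best P0=NH1 P1=NH2
Op 6: best P0=NH1 P1=NH2
Op 7: best P0=NH1 P1=NH2

Answer: P0:NH1 P1:NH2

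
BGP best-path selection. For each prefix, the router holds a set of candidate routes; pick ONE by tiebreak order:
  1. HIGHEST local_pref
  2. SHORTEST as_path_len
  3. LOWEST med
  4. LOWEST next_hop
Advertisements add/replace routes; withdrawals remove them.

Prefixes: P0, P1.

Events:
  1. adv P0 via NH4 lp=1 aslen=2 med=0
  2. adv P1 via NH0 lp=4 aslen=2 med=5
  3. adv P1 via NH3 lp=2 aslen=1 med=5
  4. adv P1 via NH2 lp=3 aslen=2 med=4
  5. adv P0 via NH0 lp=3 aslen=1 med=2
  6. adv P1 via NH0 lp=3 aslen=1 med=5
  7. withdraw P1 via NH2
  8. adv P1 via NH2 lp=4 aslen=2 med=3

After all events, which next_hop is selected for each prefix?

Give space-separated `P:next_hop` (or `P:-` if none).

Answer: P0:NH0 P1:NH2

Derivation:
Op 1: best P0=NH4 P1=-
Op 2: best P0=NH4 P1=NH0
Op 3: best P0=NH4 P1=NH0
Op 4: best P0=NH4 P1=NH0
Op 5: best P0=NH0 P1=NH0
Op 6: best P0=NH0 P1=NH0
Op 7: best P0=NH0 P1=NH0
Op 8: best P0=NH0 P1=NH2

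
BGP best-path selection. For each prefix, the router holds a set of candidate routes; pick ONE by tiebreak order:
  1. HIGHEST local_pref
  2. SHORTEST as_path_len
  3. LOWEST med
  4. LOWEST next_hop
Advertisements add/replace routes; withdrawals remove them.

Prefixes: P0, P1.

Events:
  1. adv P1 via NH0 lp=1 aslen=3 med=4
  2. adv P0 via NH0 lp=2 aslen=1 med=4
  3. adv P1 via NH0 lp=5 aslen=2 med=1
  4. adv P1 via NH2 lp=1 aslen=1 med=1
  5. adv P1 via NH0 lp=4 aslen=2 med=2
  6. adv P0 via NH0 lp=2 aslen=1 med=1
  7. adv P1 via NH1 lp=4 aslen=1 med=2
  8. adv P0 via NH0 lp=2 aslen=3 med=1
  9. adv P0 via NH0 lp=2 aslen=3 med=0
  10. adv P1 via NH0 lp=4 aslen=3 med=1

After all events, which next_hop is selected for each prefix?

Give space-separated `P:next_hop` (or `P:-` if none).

Answer: P0:NH0 P1:NH1

Derivation:
Op 1: best P0=- P1=NH0
Op 2: best P0=NH0 P1=NH0
Op 3: best P0=NH0 P1=NH0
Op 4: best P0=NH0 P1=NH0
Op 5: best P0=NH0 P1=NH0
Op 6: best P0=NH0 P1=NH0
Op 7: best P0=NH0 P1=NH1
Op 8: best P0=NH0 P1=NH1
Op 9: best P0=NH0 P1=NH1
Op 10: best P0=NH0 P1=NH1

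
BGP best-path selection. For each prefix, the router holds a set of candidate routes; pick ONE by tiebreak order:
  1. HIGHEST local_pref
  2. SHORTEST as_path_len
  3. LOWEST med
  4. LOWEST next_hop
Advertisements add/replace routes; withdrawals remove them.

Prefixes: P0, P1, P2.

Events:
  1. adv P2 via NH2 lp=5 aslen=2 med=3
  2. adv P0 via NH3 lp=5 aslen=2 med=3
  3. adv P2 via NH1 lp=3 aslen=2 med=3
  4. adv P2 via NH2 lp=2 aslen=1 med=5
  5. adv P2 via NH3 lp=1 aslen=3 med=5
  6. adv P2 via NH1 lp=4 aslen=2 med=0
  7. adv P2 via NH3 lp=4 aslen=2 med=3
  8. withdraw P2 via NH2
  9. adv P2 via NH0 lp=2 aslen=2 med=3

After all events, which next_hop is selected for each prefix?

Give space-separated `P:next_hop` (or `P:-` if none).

Answer: P0:NH3 P1:- P2:NH1

Derivation:
Op 1: best P0=- P1=- P2=NH2
Op 2: best P0=NH3 P1=- P2=NH2
Op 3: best P0=NH3 P1=- P2=NH2
Op 4: best P0=NH3 P1=- P2=NH1
Op 5: best P0=NH3 P1=- P2=NH1
Op 6: best P0=NH3 P1=- P2=NH1
Op 7: best P0=NH3 P1=- P2=NH1
Op 8: best P0=NH3 P1=- P2=NH1
Op 9: best P0=NH3 P1=- P2=NH1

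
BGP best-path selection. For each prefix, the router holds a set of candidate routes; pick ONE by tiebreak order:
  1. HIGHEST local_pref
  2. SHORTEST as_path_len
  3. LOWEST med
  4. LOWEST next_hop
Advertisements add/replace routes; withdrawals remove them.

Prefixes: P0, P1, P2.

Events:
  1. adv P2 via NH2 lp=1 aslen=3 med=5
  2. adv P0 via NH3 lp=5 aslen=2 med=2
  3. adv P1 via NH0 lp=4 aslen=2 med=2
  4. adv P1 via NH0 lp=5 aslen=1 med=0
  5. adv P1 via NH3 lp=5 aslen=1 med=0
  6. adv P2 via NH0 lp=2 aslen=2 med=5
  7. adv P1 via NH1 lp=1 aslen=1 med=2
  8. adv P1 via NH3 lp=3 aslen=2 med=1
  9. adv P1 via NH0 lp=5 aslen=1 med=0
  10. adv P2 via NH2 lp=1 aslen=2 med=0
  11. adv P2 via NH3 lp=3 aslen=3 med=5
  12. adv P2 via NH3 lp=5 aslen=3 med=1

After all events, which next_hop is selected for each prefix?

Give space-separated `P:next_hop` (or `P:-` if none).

Op 1: best P0=- P1=- P2=NH2
Op 2: best P0=NH3 P1=- P2=NH2
Op 3: best P0=NH3 P1=NH0 P2=NH2
Op 4: best P0=NH3 P1=NH0 P2=NH2
Op 5: best P0=NH3 P1=NH0 P2=NH2
Op 6: best P0=NH3 P1=NH0 P2=NH0
Op 7: best P0=NH3 P1=NH0 P2=NH0
Op 8: best P0=NH3 P1=NH0 P2=NH0
Op 9: best P0=NH3 P1=NH0 P2=NH0
Op 10: best P0=NH3 P1=NH0 P2=NH0
Op 11: best P0=NH3 P1=NH0 P2=NH3
Op 12: best P0=NH3 P1=NH0 P2=NH3

Answer: P0:NH3 P1:NH0 P2:NH3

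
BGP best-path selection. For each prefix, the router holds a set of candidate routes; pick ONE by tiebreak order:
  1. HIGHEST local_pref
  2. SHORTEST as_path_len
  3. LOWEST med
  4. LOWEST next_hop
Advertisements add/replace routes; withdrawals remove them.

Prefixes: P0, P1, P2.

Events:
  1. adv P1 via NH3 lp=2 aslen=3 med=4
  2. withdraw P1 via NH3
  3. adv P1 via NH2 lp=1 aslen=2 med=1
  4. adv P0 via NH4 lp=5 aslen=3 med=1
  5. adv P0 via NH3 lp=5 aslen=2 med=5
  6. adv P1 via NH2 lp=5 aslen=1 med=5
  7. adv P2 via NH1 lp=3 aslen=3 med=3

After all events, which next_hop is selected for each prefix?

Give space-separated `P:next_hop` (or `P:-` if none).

Op 1: best P0=- P1=NH3 P2=-
Op 2: best P0=- P1=- P2=-
Op 3: best P0=- P1=NH2 P2=-
Op 4: best P0=NH4 P1=NH2 P2=-
Op 5: best P0=NH3 P1=NH2 P2=-
Op 6: best P0=NH3 P1=NH2 P2=-
Op 7: best P0=NH3 P1=NH2 P2=NH1

Answer: P0:NH3 P1:NH2 P2:NH1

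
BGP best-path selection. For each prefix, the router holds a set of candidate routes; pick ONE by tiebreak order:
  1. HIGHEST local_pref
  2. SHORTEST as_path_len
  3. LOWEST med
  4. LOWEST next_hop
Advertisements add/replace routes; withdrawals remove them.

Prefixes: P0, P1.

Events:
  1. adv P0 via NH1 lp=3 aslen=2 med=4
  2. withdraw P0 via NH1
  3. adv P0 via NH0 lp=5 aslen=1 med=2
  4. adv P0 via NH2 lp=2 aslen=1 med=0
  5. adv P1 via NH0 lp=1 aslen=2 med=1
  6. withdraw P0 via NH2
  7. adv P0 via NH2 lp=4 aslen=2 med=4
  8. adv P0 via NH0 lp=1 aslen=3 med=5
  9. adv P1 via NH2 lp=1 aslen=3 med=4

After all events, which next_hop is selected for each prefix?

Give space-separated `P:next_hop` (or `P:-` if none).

Op 1: best P0=NH1 P1=-
Op 2: best P0=- P1=-
Op 3: best P0=NH0 P1=-
Op 4: best P0=NH0 P1=-
Op 5: best P0=NH0 P1=NH0
Op 6: best P0=NH0 P1=NH0
Op 7: best P0=NH0 P1=NH0
Op 8: best P0=NH2 P1=NH0
Op 9: best P0=NH2 P1=NH0

Answer: P0:NH2 P1:NH0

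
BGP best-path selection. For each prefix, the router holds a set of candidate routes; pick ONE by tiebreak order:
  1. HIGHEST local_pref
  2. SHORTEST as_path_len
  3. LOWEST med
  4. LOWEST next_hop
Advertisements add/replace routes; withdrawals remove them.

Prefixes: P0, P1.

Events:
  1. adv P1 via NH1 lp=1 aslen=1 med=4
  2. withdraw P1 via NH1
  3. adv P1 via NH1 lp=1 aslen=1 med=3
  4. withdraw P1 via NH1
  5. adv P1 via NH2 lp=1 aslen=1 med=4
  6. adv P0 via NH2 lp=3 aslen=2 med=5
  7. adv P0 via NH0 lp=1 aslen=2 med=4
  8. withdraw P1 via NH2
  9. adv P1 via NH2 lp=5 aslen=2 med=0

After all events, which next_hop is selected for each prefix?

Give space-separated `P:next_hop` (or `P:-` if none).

Answer: P0:NH2 P1:NH2

Derivation:
Op 1: best P0=- P1=NH1
Op 2: best P0=- P1=-
Op 3: best P0=- P1=NH1
Op 4: best P0=- P1=-
Op 5: best P0=- P1=NH2
Op 6: best P0=NH2 P1=NH2
Op 7: best P0=NH2 P1=NH2
Op 8: best P0=NH2 P1=-
Op 9: best P0=NH2 P1=NH2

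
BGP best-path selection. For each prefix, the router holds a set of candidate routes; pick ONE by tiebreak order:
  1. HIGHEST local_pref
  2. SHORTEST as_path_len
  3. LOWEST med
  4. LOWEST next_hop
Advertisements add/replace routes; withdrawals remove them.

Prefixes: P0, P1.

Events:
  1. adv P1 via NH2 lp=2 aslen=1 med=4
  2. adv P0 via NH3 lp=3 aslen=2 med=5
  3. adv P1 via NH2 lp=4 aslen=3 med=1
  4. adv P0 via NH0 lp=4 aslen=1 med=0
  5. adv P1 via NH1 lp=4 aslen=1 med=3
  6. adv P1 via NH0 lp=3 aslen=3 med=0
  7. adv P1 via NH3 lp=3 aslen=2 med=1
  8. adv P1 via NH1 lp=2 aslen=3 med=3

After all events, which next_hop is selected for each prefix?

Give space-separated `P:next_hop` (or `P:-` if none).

Op 1: best P0=- P1=NH2
Op 2: best P0=NH3 P1=NH2
Op 3: best P0=NH3 P1=NH2
Op 4: best P0=NH0 P1=NH2
Op 5: best P0=NH0 P1=NH1
Op 6: best P0=NH0 P1=NH1
Op 7: best P0=NH0 P1=NH1
Op 8: best P0=NH0 P1=NH2

Answer: P0:NH0 P1:NH2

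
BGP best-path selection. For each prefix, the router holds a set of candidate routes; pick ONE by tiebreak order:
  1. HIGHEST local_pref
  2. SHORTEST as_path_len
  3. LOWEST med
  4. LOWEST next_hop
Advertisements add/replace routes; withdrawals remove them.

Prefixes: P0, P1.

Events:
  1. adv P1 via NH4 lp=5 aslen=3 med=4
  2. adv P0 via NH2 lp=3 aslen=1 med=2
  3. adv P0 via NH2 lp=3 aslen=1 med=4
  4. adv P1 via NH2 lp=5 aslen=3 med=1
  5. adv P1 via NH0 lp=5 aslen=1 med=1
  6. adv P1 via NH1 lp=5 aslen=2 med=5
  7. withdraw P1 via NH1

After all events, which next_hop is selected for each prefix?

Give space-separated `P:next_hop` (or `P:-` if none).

Op 1: best P0=- P1=NH4
Op 2: best P0=NH2 P1=NH4
Op 3: best P0=NH2 P1=NH4
Op 4: best P0=NH2 P1=NH2
Op 5: best P0=NH2 P1=NH0
Op 6: best P0=NH2 P1=NH0
Op 7: best P0=NH2 P1=NH0

Answer: P0:NH2 P1:NH0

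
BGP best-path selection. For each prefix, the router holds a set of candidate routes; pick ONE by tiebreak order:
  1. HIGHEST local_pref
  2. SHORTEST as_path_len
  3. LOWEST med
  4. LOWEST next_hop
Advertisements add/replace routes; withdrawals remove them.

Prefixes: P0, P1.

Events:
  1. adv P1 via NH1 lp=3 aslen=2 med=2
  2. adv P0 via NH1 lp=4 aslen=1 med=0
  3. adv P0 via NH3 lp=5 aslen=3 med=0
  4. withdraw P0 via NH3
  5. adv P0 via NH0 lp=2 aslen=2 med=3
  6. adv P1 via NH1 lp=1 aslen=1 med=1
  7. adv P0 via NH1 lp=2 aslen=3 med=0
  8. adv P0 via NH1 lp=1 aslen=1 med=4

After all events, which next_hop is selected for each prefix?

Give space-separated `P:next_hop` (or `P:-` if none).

Op 1: best P0=- P1=NH1
Op 2: best P0=NH1 P1=NH1
Op 3: best P0=NH3 P1=NH1
Op 4: best P0=NH1 P1=NH1
Op 5: best P0=NH1 P1=NH1
Op 6: best P0=NH1 P1=NH1
Op 7: best P0=NH0 P1=NH1
Op 8: best P0=NH0 P1=NH1

Answer: P0:NH0 P1:NH1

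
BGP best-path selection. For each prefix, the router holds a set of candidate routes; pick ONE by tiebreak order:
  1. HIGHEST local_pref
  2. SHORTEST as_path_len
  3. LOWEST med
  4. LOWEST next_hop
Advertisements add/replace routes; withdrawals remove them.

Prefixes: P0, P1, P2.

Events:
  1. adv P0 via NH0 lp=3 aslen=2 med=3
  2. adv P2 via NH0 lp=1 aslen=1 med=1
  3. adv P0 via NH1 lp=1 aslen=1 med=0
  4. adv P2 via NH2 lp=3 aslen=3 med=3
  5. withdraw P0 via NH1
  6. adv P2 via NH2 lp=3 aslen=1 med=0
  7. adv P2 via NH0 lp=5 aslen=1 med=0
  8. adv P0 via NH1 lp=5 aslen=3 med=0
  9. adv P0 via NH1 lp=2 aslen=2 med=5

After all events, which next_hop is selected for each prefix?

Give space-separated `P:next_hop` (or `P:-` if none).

Answer: P0:NH0 P1:- P2:NH0

Derivation:
Op 1: best P0=NH0 P1=- P2=-
Op 2: best P0=NH0 P1=- P2=NH0
Op 3: best P0=NH0 P1=- P2=NH0
Op 4: best P0=NH0 P1=- P2=NH2
Op 5: best P0=NH0 P1=- P2=NH2
Op 6: best P0=NH0 P1=- P2=NH2
Op 7: best P0=NH0 P1=- P2=NH0
Op 8: best P0=NH1 P1=- P2=NH0
Op 9: best P0=NH0 P1=- P2=NH0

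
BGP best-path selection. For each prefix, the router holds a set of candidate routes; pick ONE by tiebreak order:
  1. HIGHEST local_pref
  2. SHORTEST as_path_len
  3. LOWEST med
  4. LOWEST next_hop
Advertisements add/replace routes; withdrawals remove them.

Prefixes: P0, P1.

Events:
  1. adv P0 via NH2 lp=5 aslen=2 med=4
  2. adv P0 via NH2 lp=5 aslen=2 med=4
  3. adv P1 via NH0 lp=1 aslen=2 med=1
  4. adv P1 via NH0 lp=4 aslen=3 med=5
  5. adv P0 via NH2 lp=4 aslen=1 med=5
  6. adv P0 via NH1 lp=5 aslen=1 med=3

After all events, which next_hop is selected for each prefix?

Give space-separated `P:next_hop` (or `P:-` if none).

Op 1: best P0=NH2 P1=-
Op 2: best P0=NH2 P1=-
Op 3: best P0=NH2 P1=NH0
Op 4: best P0=NH2 P1=NH0
Op 5: best P0=NH2 P1=NH0
Op 6: best P0=NH1 P1=NH0

Answer: P0:NH1 P1:NH0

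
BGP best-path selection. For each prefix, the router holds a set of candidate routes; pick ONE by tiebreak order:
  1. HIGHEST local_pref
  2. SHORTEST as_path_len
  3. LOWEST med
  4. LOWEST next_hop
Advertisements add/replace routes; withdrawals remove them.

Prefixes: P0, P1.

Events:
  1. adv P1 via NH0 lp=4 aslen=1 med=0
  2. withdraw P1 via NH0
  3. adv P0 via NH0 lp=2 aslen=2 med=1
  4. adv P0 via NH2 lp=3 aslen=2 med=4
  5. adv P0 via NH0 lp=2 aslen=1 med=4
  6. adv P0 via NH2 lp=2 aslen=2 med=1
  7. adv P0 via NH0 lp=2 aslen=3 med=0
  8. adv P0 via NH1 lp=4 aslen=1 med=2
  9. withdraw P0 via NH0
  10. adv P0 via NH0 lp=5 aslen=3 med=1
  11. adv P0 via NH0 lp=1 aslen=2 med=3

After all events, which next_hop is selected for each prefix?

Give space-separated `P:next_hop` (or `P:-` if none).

Answer: P0:NH1 P1:-

Derivation:
Op 1: best P0=- P1=NH0
Op 2: best P0=- P1=-
Op 3: best P0=NH0 P1=-
Op 4: best P0=NH2 P1=-
Op 5: best P0=NH2 P1=-
Op 6: best P0=NH0 P1=-
Op 7: best P0=NH2 P1=-
Op 8: best P0=NH1 P1=-
Op 9: best P0=NH1 P1=-
Op 10: best P0=NH0 P1=-
Op 11: best P0=NH1 P1=-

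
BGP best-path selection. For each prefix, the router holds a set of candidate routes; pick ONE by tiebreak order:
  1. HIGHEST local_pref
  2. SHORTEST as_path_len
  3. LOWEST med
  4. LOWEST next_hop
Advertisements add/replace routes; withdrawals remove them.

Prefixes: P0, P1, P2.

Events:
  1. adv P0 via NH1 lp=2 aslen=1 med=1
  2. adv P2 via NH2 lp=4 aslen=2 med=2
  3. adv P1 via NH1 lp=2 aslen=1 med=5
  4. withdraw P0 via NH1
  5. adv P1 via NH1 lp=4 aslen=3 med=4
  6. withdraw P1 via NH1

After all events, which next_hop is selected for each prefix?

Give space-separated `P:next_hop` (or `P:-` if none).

Answer: P0:- P1:- P2:NH2

Derivation:
Op 1: best P0=NH1 P1=- P2=-
Op 2: best P0=NH1 P1=- P2=NH2
Op 3: best P0=NH1 P1=NH1 P2=NH2
Op 4: best P0=- P1=NH1 P2=NH2
Op 5: best P0=- P1=NH1 P2=NH2
Op 6: best P0=- P1=- P2=NH2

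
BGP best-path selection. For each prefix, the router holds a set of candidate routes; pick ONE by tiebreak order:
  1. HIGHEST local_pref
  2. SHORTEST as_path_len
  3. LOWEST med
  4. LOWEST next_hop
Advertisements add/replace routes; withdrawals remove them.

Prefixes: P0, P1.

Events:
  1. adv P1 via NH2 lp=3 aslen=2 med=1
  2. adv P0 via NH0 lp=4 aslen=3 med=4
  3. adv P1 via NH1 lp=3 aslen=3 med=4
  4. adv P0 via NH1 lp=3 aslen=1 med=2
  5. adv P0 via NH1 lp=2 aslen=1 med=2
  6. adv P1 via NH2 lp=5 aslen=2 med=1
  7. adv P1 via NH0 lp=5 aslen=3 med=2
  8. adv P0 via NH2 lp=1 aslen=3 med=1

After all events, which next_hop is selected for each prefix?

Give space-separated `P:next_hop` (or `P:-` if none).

Answer: P0:NH0 P1:NH2

Derivation:
Op 1: best P0=- P1=NH2
Op 2: best P0=NH0 P1=NH2
Op 3: best P0=NH0 P1=NH2
Op 4: best P0=NH0 P1=NH2
Op 5: best P0=NH0 P1=NH2
Op 6: best P0=NH0 P1=NH2
Op 7: best P0=NH0 P1=NH2
Op 8: best P0=NH0 P1=NH2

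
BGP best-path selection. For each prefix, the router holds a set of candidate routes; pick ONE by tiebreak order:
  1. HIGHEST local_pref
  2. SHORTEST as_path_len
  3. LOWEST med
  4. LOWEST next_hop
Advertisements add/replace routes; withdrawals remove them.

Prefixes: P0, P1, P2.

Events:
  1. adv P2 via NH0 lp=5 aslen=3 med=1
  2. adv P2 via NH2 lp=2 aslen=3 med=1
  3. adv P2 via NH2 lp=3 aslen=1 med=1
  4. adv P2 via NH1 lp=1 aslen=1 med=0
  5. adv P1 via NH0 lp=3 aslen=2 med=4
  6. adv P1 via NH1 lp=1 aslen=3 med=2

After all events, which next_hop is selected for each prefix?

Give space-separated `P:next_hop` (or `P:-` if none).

Op 1: best P0=- P1=- P2=NH0
Op 2: best P0=- P1=- P2=NH0
Op 3: best P0=- P1=- P2=NH0
Op 4: best P0=- P1=- P2=NH0
Op 5: best P0=- P1=NH0 P2=NH0
Op 6: best P0=- P1=NH0 P2=NH0

Answer: P0:- P1:NH0 P2:NH0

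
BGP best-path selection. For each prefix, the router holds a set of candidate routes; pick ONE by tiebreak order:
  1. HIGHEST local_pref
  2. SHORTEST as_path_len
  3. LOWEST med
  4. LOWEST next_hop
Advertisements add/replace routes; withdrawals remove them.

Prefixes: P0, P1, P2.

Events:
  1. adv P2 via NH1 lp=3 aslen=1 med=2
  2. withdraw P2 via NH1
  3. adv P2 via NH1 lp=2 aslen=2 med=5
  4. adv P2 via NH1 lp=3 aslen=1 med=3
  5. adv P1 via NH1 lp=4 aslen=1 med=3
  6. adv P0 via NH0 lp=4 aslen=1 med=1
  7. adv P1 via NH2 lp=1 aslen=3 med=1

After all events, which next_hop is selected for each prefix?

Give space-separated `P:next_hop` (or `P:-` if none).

Answer: P0:NH0 P1:NH1 P2:NH1

Derivation:
Op 1: best P0=- P1=- P2=NH1
Op 2: best P0=- P1=- P2=-
Op 3: best P0=- P1=- P2=NH1
Op 4: best P0=- P1=- P2=NH1
Op 5: best P0=- P1=NH1 P2=NH1
Op 6: best P0=NH0 P1=NH1 P2=NH1
Op 7: best P0=NH0 P1=NH1 P2=NH1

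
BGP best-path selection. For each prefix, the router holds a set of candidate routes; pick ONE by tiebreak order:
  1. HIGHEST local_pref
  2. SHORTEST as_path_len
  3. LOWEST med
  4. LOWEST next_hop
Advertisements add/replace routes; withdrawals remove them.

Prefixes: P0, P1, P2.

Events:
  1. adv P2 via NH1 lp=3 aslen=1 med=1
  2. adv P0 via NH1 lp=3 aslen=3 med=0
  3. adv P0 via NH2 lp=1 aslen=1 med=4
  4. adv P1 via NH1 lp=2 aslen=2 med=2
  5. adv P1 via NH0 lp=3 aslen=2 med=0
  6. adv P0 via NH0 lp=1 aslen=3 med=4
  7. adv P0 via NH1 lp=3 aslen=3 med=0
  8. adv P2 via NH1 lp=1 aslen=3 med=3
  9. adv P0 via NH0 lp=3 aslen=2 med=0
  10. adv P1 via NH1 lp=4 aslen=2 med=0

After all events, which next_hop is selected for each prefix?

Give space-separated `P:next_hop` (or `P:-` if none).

Answer: P0:NH0 P1:NH1 P2:NH1

Derivation:
Op 1: best P0=- P1=- P2=NH1
Op 2: best P0=NH1 P1=- P2=NH1
Op 3: best P0=NH1 P1=- P2=NH1
Op 4: best P0=NH1 P1=NH1 P2=NH1
Op 5: best P0=NH1 P1=NH0 P2=NH1
Op 6: best P0=NH1 P1=NH0 P2=NH1
Op 7: best P0=NH1 P1=NH0 P2=NH1
Op 8: best P0=NH1 P1=NH0 P2=NH1
Op 9: best P0=NH0 P1=NH0 P2=NH1
Op 10: best P0=NH0 P1=NH1 P2=NH1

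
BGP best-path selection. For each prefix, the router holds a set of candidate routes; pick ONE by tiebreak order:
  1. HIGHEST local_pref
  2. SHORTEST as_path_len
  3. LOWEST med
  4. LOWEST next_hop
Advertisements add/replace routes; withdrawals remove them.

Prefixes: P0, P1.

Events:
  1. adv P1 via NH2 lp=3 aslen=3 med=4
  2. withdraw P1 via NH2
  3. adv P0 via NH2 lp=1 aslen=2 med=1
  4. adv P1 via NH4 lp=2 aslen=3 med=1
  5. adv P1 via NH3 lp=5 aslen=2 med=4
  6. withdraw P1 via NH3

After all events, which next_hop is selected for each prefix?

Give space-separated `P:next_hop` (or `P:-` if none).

Answer: P0:NH2 P1:NH4

Derivation:
Op 1: best P0=- P1=NH2
Op 2: best P0=- P1=-
Op 3: best P0=NH2 P1=-
Op 4: best P0=NH2 P1=NH4
Op 5: best P0=NH2 P1=NH3
Op 6: best P0=NH2 P1=NH4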